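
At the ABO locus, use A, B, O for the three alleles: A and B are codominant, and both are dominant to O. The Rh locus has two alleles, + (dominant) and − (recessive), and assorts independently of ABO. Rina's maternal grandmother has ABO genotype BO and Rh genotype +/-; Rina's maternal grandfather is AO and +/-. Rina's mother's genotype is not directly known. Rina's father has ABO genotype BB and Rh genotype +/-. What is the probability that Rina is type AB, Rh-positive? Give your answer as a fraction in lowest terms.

Rina's mother's ABO genotype from BO × AO: 1/4 AB, 1/4 AO, 1/4 BO, 1/4 OO.
Crossing each possibility with the father BB and summing P(type AB): 1/4·1/2 + 1/4·1/2 + 1/4·0 + 1/4·0 = 1/4.
Similarly for Rh via the mother's Rh distribution: P(Rh+) = 3/4.
Independent loci: 1/4 × 3/4 = 3/16.

3/16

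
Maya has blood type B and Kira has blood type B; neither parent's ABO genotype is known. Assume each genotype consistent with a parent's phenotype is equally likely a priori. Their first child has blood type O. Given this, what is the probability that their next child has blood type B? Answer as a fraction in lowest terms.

3/4

Possible genotypes: Maya ∈ {BB, BO}; Kira ∈ {BB, BO}.
Weight each parental genotype pair by prior × P(type-O child):
  BO × BO: posterior weight 1; P(next child type B) = 3/4.
Weighted sum = 3/4.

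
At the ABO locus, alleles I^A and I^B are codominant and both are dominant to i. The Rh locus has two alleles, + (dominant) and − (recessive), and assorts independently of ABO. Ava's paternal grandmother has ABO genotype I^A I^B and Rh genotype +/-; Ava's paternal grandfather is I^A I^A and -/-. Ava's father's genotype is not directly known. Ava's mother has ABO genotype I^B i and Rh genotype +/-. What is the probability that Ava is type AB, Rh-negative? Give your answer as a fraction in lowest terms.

9/64

Ava's father's ABO genotype from I^A I^B × I^A I^A: 1/2 I^A I^A, 1/2 I^A I^B.
Crossing each possibility with the mother I^B i and summing P(type AB): 1/2·1/2 + 1/2·1/4 = 3/8.
Similarly for Rh via the father's Rh distribution: P(Rh-) = 3/8.
Independent loci: 3/8 × 3/8 = 9/64.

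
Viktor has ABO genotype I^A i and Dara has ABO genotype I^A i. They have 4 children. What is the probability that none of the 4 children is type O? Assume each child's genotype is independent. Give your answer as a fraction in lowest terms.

ABO cross I^A i × I^A i → 1/4 O, 3/4 A.
So P(type O) = 1/4 per child.
P(not type O) = 3/4 for one child; (3/4)^4 = 81/256.

81/256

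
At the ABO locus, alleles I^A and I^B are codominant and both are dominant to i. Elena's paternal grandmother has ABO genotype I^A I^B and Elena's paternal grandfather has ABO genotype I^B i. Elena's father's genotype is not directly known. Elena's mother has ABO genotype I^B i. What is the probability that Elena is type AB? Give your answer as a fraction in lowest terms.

Elena's father's ABO genotype from I^A I^B × I^B i: 1/4 I^A I^B, 1/4 I^A i, 1/4 I^B I^B, 1/4 I^B i.
Crossing each possibility with the mother I^B i and summing P(type AB): 1/4·1/4 + 1/4·1/4 + 1/4·0 + 1/4·0 = 1/8.

1/8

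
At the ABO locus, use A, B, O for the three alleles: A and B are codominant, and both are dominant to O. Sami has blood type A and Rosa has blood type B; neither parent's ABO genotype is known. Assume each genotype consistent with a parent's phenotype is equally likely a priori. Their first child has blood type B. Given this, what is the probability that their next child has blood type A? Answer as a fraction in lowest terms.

1/12

Possible genotypes: Sami ∈ {AA, AO}; Rosa ∈ {BB, BO}.
Weight each parental genotype pair by prior × P(type-B child):
  AO × BB: posterior weight 2/3; P(next child type A) = 0.
  AO × BO: posterior weight 1/3; P(next child type A) = 1/4.
Weighted sum = 1/12.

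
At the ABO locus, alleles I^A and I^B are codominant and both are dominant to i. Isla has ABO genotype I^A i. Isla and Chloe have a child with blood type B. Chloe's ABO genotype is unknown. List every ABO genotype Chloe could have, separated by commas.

For each candidate genotype of Chloe, check whether crossing it with I^A i can produce every observed child phenotype.
  I^A I^A → possible child types {A} ✗
  I^A I^B → possible child types {A, B, AB} ✓
  I^A i → possible child types {O, A} ✗
  I^B I^B → possible child types {B, AB} ✓
  I^B i → possible child types {O, A, B, AB} ✓
  i i → possible child types {O, A} ✗

I^A I^B, I^B I^B, I^B i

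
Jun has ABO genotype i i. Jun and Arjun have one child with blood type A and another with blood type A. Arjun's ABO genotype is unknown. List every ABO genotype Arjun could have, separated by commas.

For each candidate genotype of Arjun, check whether crossing it with i i can produce every observed child phenotype.
  I^A I^A → possible child types {A} ✓
  I^A I^B → possible child types {A, B} ✓
  I^A i → possible child types {O, A} ✓
  I^B I^B → possible child types {B} ✗
  I^B i → possible child types {O, B} ✗
  i i → possible child types {O} ✗

I^A I^A, I^A I^B, I^A i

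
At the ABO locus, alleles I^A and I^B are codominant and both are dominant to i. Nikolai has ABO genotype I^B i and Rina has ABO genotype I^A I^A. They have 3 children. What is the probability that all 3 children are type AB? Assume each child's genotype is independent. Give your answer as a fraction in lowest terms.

ABO cross I^B i × I^A I^A → 1/2 A, 1/2 AB.
So P(type AB) = 1/2 per child.
All 3 independent: (1/2)^3 = 1/8.

1/8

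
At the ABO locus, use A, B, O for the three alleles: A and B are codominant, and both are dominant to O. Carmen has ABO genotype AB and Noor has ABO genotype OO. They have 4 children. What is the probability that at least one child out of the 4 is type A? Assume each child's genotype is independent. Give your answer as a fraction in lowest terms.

ABO cross AB × OO → 1/2 A, 1/2 B.
So P(type A) = 1/2 per child.
P(none) = (1/2)^4 = 1/16; P(at least one) = 1 − 1/16 = 15/16.

15/16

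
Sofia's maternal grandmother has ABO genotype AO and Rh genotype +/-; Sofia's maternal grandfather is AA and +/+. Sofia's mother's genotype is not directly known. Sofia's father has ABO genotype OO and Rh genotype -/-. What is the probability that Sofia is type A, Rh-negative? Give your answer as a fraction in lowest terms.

3/16

Sofia's mother's ABO genotype from AO × AA: 1/2 AA, 1/2 AO.
Crossing each possibility with the father OO and summing P(type A): 1/2·1 + 1/2·1/2 = 3/4.
Similarly for Rh via the mother's Rh distribution: P(Rh-) = 1/4.
Independent loci: 3/4 × 1/4 = 3/16.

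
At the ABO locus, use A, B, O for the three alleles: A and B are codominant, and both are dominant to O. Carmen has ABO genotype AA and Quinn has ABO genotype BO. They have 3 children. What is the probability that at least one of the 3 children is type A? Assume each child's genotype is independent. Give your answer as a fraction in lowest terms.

7/8

ABO cross AA × BO → 1/2 A, 1/2 AB.
So P(type A) = 1/2 per child.
P(none) = (1/2)^3 = 1/8; P(at least one) = 1 − 1/8 = 7/8.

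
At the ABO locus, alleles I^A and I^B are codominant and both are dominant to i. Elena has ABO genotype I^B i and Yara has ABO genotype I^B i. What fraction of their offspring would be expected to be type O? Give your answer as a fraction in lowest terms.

1/4

ABO cross I^B i × I^B i → offspring phenotypes: 1/4 O, 3/4 B.
So P(type O) = 1/4.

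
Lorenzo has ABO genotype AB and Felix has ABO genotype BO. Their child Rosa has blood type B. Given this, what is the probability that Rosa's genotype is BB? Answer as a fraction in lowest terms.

Cross AB × BO → 1/4 AB, 1/4 AO, 1/4 BB, 1/4 BO.
Type-B genotypes among offspring: BB (1/4), BO (1/4); total 1/2.
P(BB | type B) = (1/4) / (1/2) = 1/2.

1/2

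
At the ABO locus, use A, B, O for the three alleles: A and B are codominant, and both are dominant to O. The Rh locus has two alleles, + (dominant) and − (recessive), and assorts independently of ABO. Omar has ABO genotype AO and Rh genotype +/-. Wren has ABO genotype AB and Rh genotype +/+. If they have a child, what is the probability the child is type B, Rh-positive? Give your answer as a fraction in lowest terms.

ABO cross AO × AB → offspring phenotypes: 1/2 A, 1/4 B, 1/4 AB.
Rh cross +/- × +/+ → 1 Rh+.
Independent loci: P(type B, Rh-positive) = 1/4 × 1 = 1/4.

1/4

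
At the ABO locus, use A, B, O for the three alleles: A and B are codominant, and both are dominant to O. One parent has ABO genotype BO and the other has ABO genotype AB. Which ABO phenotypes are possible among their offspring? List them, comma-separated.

A, B, AB

Gametes from BO × AB give offspring ABO genotypes AB, AO, BB, BO, i.e. phenotypes A, B, AB.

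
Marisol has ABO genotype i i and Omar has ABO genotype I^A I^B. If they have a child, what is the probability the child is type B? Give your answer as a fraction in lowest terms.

1/2

ABO cross i i × I^A I^B → offspring phenotypes: 1/2 A, 1/2 B.
So P(type B) = 1/2.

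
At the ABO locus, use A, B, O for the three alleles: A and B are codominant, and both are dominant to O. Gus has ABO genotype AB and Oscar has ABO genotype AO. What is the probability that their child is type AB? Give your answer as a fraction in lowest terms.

1/4

ABO cross AB × AO → offspring phenotypes: 1/2 A, 1/4 B, 1/4 AB.
So P(type AB) = 1/4.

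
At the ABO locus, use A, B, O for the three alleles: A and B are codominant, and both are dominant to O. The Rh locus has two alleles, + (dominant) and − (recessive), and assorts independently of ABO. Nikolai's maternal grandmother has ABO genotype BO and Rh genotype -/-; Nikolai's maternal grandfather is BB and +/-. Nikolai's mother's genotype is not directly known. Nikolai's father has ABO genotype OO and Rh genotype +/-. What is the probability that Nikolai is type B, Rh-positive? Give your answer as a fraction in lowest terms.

Nikolai's mother's ABO genotype from BO × BB: 1/2 BB, 1/2 BO.
Crossing each possibility with the father OO and summing P(type B): 1/2·1 + 1/2·1/2 = 3/4.
Similarly for Rh via the mother's Rh distribution: P(Rh+) = 5/8.
Independent loci: 3/4 × 5/8 = 15/32.

15/32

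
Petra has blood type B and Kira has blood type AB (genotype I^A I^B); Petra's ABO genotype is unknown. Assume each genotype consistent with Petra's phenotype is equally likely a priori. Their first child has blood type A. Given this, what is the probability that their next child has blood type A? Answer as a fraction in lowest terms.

Possible genotypes: Petra ∈ {I^B I^B, I^B i}; Kira ∈ {I^A I^B}.
Weight each parental genotype pair by prior × P(type-A child):
  I^B i × I^A I^B: posterior weight 1; P(next child type A) = 1/4.
Weighted sum = 1/4.

1/4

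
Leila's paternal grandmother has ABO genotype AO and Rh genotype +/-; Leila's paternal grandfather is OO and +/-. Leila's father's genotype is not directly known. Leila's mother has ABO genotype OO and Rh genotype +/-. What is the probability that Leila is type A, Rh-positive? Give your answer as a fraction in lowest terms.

Leila's father's ABO genotype from AO × OO: 1/2 AO, 1/2 OO.
Crossing each possibility with the mother OO and summing P(type A): 1/2·1/2 + 1/2·0 = 1/4.
Similarly for Rh via the father's Rh distribution: P(Rh+) = 3/4.
Independent loci: 1/4 × 3/4 = 3/16.

3/16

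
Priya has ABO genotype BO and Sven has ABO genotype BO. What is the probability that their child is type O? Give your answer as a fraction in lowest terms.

1/4

ABO cross BO × BO → offspring phenotypes: 1/4 O, 3/4 B.
So P(type O) = 1/4.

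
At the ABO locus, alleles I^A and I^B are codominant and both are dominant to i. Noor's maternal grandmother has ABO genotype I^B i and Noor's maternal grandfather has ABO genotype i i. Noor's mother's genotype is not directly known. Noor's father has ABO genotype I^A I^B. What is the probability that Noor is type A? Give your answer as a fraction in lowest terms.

3/8

Noor's mother's ABO genotype from I^B i × i i: 1/2 I^B i, 1/2 i i.
Crossing each possibility with the father I^A I^B and summing P(type A): 1/2·1/4 + 1/2·1/2 = 3/8.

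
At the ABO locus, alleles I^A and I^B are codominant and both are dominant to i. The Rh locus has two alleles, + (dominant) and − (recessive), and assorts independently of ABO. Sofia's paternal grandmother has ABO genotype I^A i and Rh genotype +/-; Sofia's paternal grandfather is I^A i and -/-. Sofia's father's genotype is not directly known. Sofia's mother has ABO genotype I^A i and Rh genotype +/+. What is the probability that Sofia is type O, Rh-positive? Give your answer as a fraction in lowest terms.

1/4

Sofia's father's ABO genotype from I^A i × I^A i: 1/4 I^A I^A, 1/2 I^A i, 1/4 i i.
Crossing each possibility with the mother I^A i and summing P(type O): 1/4·0 + 1/2·1/4 + 1/4·1/2 = 1/4.
Similarly for Rh via the father's Rh distribution: P(Rh+) = 1.
Independent loci: 1/4 × 1 = 1/4.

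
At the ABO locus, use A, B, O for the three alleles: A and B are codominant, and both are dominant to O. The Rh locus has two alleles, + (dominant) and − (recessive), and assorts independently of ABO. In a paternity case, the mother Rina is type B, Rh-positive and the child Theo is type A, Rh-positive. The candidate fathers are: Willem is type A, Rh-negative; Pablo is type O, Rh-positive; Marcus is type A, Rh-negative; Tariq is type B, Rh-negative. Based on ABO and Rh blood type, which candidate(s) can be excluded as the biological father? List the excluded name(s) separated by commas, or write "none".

A candidate is excluded only if no genotype consistent with his phenotype could produce a type A, Rh-positive child with a type B, Rh-positive mother.
Pablo (type O, Rh+): no genotype consistent with that phenotype can produce a type-A Rh+ child with a type-B mother.
Tariq (type B, Rh-): no genotype consistent with that phenotype can produce a type-A Rh+ child with a type-B mother.

Pablo, Tariq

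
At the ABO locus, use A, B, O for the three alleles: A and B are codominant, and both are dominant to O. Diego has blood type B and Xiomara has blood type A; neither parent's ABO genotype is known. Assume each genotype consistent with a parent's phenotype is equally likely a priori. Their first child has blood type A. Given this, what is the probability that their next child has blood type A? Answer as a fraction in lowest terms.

5/12

Possible genotypes: Diego ∈ {BB, BO}; Xiomara ∈ {AA, AO}.
Weight each parental genotype pair by prior × P(type-A child):
  BO × AA: posterior weight 2/3; P(next child type A) = 1/2.
  BO × AO: posterior weight 1/3; P(next child type A) = 1/4.
Weighted sum = 5/12.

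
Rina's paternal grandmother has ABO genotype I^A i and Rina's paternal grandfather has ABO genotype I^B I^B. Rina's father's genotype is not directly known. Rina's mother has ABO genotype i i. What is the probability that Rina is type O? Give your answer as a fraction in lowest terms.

Rina's father's ABO genotype from I^A i × I^B I^B: 1/2 I^A I^B, 1/2 I^B i.
Crossing each possibility with the mother i i and summing P(type O): 1/2·0 + 1/2·1/2 = 1/4.

1/4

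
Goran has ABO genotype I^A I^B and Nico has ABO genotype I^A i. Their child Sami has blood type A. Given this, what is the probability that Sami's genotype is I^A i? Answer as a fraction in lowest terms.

1/2

Cross I^A I^B × I^A i → 1/4 I^A I^A, 1/4 I^A I^B, 1/4 I^A i, 1/4 I^B i.
Type-A genotypes among offspring: I^A I^A (1/4), I^A i (1/4); total 1/2.
P(I^A i | type A) = (1/4) / (1/2) = 1/2.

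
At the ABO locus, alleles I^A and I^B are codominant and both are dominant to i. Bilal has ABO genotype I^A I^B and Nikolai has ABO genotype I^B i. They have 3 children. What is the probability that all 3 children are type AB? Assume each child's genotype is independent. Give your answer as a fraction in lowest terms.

ABO cross I^A I^B × I^B i → 1/4 A, 1/2 B, 1/4 AB.
So P(type AB) = 1/4 per child.
All 3 independent: (1/4)^3 = 1/64.

1/64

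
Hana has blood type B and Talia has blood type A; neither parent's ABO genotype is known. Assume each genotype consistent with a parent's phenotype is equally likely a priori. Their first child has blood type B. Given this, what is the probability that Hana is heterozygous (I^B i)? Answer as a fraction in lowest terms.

Possible genotypes: Hana ∈ {I^B I^B, I^B i}; Talia ∈ {I^A I^A, I^A i}.
Weight each parental genotype pair by prior × P(type-B child):
  I^B I^B × I^A i: posterior weight 2/3.
  I^B i × I^A i: posterior weight 1/3.
Sum the posterior weight over pairs where Hana is I^B i: 1/3.

1/3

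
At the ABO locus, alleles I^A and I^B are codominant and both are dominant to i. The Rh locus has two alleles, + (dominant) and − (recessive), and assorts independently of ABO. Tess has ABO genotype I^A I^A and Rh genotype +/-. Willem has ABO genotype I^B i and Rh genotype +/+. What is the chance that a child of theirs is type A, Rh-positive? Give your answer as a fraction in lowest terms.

ABO cross I^A I^A × I^B i → offspring phenotypes: 1/2 A, 1/2 AB.
Rh cross +/- × +/+ → 1 Rh+.
Independent loci: P(type A, Rh-positive) = 1/2 × 1 = 1/2.

1/2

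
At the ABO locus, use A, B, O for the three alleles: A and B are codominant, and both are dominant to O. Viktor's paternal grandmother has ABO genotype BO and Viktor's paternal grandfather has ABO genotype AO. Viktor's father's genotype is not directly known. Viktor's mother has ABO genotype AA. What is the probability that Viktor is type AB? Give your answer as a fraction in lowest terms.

Viktor's father's ABO genotype from BO × AO: 1/4 AB, 1/4 AO, 1/4 BO, 1/4 OO.
Crossing each possibility with the mother AA and summing P(type AB): 1/4·1/2 + 1/4·0 + 1/4·1/2 + 1/4·0 = 1/4.

1/4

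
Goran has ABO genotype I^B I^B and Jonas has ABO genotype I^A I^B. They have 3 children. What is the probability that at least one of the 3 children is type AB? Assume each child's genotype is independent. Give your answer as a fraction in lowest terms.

7/8

ABO cross I^B I^B × I^A I^B → 1/2 B, 1/2 AB.
So P(type AB) = 1/2 per child.
P(none) = (1/2)^3 = 1/8; P(at least one) = 1 − 1/8 = 7/8.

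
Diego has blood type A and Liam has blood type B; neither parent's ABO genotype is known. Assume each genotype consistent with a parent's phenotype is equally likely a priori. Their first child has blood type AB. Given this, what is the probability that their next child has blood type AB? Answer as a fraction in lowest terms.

Possible genotypes: Diego ∈ {I^A I^A, I^A i}; Liam ∈ {I^B I^B, I^B i}.
Weight each parental genotype pair by prior × P(type-AB child):
  I^A I^A × I^B I^B: posterior weight 4/9; P(next child type AB) = 1.
  I^A I^A × I^B i: posterior weight 2/9; P(next child type AB) = 1/2.
  I^A i × I^B I^B: posterior weight 2/9; P(next child type AB) = 1/2.
  I^A i × I^B i: posterior weight 1/9; P(next child type AB) = 1/4.
Weighted sum = 25/36.

25/36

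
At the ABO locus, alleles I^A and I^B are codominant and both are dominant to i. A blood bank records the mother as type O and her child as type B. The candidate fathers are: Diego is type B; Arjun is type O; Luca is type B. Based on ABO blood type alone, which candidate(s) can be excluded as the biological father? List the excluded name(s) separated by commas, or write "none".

A candidate is excluded only if no genotype consistent with his phenotype could produce a type B child with a type O mother.
Arjun (type O): no genotype consistent with that phenotype can produce a type-B child with a type-O mother.

Arjun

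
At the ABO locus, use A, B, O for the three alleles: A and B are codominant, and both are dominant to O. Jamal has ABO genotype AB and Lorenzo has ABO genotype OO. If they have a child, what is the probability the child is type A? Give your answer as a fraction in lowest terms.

1/2

ABO cross AB × OO → offspring phenotypes: 1/2 A, 1/2 B.
So P(type A) = 1/2.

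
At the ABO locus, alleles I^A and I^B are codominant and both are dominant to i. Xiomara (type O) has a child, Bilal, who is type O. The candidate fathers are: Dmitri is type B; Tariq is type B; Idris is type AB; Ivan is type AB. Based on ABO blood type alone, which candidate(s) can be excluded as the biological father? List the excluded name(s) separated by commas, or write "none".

A candidate is excluded only if no genotype consistent with his phenotype could produce a type O child with a type O mother.
Idris (type AB): no genotype consistent with that phenotype can produce a type-O child with a type-O mother.
Ivan (type AB): no genotype consistent with that phenotype can produce a type-O child with a type-O mother.

Idris, Ivan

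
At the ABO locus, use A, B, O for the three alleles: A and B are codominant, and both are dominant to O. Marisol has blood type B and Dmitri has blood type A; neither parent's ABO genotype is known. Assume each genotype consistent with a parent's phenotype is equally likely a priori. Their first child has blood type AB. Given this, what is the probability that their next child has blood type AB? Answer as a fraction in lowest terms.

Possible genotypes: Marisol ∈ {BB, BO}; Dmitri ∈ {AA, AO}.
Weight each parental genotype pair by prior × P(type-AB child):
  BB × AA: posterior weight 4/9; P(next child type AB) = 1.
  BB × AO: posterior weight 2/9; P(next child type AB) = 1/2.
  BO × AA: posterior weight 2/9; P(next child type AB) = 1/2.
  BO × AO: posterior weight 1/9; P(next child type AB) = 1/4.
Weighted sum = 25/36.

25/36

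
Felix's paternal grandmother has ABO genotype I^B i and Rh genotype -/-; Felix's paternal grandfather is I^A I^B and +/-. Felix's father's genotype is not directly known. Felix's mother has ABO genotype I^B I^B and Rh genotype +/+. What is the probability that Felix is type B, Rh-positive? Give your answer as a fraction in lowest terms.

Felix's father's ABO genotype from I^B i × I^A I^B: 1/4 I^A I^B, 1/4 I^A i, 1/4 I^B I^B, 1/4 I^B i.
Crossing each possibility with the mother I^B I^B and summing P(type B): 1/4·1/2 + 1/4·1/2 + 1/4·1 + 1/4·1 = 3/4.
Similarly for Rh via the father's Rh distribution: P(Rh+) = 1.
Independent loci: 3/4 × 1 = 3/4.

3/4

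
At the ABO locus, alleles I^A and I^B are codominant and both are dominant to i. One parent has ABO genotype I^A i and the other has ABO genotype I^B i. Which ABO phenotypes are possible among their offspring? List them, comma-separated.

O, A, B, AB

Gametes from I^A i × I^B i give offspring ABO genotypes I^A I^B, I^A i, I^B i, i i, i.e. phenotypes O, A, B, AB.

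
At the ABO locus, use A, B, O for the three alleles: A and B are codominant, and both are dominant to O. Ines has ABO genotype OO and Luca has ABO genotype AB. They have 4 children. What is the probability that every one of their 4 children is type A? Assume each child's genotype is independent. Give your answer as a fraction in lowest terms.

ABO cross OO × AB → 1/2 A, 1/2 B.
So P(type A) = 1/2 per child.
All 4 independent: (1/2)^4 = 1/16.

1/16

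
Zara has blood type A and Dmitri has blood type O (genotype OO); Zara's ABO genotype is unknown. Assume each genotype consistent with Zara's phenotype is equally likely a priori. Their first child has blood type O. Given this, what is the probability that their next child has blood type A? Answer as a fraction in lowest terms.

Possible genotypes: Zara ∈ {AA, AO}; Dmitri ∈ {OO}.
Weight each parental genotype pair by prior × P(type-O child):
  AO × OO: posterior weight 1; P(next child type A) = 1/2.
Weighted sum = 1/2.

1/2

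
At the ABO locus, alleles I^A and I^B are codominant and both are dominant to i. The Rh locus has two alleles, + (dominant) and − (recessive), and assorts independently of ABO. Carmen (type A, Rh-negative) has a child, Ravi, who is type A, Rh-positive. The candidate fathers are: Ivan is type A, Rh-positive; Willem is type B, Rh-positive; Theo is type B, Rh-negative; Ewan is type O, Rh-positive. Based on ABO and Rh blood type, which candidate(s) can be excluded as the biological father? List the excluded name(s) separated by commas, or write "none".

A candidate is excluded only if no genotype consistent with his phenotype could produce a type A, Rh-positive child with a type A, Rh-negative mother.
Theo (type B, Rh-): no genotype consistent with that phenotype can produce a type-A Rh+ child with a type-A mother.

Theo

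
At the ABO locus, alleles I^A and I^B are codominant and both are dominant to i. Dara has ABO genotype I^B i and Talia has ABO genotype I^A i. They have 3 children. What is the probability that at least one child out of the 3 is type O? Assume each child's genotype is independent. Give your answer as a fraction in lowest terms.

37/64

ABO cross I^B i × I^A i → 1/4 O, 1/4 A, 1/4 B, 1/4 AB.
So P(type O) = 1/4 per child.
P(none) = (3/4)^3 = 27/64; P(at least one) = 1 − 27/64 = 37/64.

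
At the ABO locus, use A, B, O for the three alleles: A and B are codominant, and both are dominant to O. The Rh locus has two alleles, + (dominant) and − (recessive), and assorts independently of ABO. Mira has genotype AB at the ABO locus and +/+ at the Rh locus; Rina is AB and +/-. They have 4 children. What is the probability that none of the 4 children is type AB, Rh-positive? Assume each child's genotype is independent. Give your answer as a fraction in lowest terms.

ABO cross AB × AB → 1/4 A, 1/4 B, 1/2 AB.
Rh cross +/+ × +/- → 1 Rh+; so P(type AB, Rh-positive) = 1/2 × 1 = 1/2 per child.
P(not type AB, Rh-positive) = 1/2 for one child; (1/2)^4 = 1/16.

1/16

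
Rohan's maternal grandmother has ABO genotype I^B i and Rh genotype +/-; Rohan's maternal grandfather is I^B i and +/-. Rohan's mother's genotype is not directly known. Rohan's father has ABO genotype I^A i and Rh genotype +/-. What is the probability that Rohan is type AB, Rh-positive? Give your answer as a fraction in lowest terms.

3/16

Rohan's mother's ABO genotype from I^B i × I^B i: 1/4 I^B I^B, 1/2 I^B i, 1/4 i i.
Crossing each possibility with the father I^A i and summing P(type AB): 1/4·1/2 + 1/2·1/4 + 1/4·0 = 1/4.
Similarly for Rh via the mother's Rh distribution: P(Rh+) = 3/4.
Independent loci: 1/4 × 3/4 = 3/16.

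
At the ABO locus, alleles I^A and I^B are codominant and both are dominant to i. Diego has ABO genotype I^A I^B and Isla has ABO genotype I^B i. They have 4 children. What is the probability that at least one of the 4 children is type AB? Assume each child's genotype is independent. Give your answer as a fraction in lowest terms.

175/256

ABO cross I^A I^B × I^B i → 1/4 A, 1/2 B, 1/4 AB.
So P(type AB) = 1/4 per child.
P(none) = (3/4)^4 = 81/256; P(at least one) = 1 − 81/256 = 175/256.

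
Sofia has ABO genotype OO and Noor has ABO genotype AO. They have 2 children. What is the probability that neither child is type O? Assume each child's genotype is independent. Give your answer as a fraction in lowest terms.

1/4

ABO cross OO × AO → 1/2 O, 1/2 A.
So P(type O) = 1/2 per child.
P(not type O) = 1/2 for one child; (1/2)^2 = 1/4.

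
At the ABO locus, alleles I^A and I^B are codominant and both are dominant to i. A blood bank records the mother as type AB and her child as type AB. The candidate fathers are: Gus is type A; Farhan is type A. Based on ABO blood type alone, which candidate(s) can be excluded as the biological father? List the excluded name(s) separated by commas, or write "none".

none

A candidate is excluded only if no genotype consistent with his phenotype could produce a type AB child with a type AB mother.
Every candidate has at least one consistent genotype combination, so none can be excluded.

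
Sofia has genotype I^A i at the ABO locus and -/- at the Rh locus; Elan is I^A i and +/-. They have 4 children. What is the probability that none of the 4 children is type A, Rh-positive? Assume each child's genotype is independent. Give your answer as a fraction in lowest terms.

ABO cross I^A i × I^A i → 1/4 O, 3/4 A.
Rh cross -/- × +/- → 1/2 Rh+, 1/2 Rh-; so P(type A, Rh-positive) = 3/4 × 1/2 = 3/8 per child.
P(not type A, Rh-positive) = 5/8 for one child; (5/8)^4 = 625/4096.

625/4096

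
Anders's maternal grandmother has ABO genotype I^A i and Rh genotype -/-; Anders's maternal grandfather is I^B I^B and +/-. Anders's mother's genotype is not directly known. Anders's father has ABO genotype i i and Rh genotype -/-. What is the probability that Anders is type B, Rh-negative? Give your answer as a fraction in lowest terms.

Anders's mother's ABO genotype from I^A i × I^B I^B: 1/2 I^A I^B, 1/2 I^B i.
Crossing each possibility with the father i i and summing P(type B): 1/2·1/2 + 1/2·1/2 = 1/2.
Similarly for Rh via the mother's Rh distribution: P(Rh-) = 3/4.
Independent loci: 1/2 × 3/4 = 3/8.

3/8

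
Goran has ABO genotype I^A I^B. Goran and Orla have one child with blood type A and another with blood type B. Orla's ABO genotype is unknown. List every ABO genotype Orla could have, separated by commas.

For each candidate genotype of Orla, check whether crossing it with I^A I^B can produce every observed child phenotype.
  I^A I^A → possible child types {A, AB} ✗
  I^A I^B → possible child types {A, B, AB} ✓
  I^A i → possible child types {A, B, AB} ✓
  I^B I^B → possible child types {B, AB} ✗
  I^B i → possible child types {A, B, AB} ✓
  i i → possible child types {A, B} ✓

I^A I^B, I^A i, I^B i, i i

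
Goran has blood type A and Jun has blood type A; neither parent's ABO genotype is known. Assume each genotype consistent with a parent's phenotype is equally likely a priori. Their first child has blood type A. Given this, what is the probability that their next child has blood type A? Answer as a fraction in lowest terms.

Possible genotypes: Goran ∈ {AA, AO}; Jun ∈ {AA, AO}.
Weight each parental genotype pair by prior × P(type-A child):
  AA × AA: posterior weight 4/15; P(next child type A) = 1.
  AA × AO: posterior weight 4/15; P(next child type A) = 1.
  AO × AA: posterior weight 4/15; P(next child type A) = 1.
  AO × AO: posterior weight 1/5; P(next child type A) = 3/4.
Weighted sum = 19/20.

19/20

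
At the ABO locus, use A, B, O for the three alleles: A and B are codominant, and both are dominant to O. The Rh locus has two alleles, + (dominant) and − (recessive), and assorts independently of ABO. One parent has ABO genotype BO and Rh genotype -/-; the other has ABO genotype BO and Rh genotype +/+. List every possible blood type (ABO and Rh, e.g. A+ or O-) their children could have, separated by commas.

O+, B+

Gametes from BO × BO give offspring ABO genotypes BB, BO, OO, i.e. phenotypes O, B.
Rh cross -/- × +/+ → phenotypes Rh+.
Combining independently: O+, B+.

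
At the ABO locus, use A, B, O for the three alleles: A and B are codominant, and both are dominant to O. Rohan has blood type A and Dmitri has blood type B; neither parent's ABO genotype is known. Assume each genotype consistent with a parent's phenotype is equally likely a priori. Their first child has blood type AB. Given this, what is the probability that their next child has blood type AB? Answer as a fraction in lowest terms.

25/36

Possible genotypes: Rohan ∈ {AA, AO}; Dmitri ∈ {BB, BO}.
Weight each parental genotype pair by prior × P(type-AB child):
  AA × BB: posterior weight 4/9; P(next child type AB) = 1.
  AA × BO: posterior weight 2/9; P(next child type AB) = 1/2.
  AO × BB: posterior weight 2/9; P(next child type AB) = 1/2.
  AO × BO: posterior weight 1/9; P(next child type AB) = 1/4.
Weighted sum = 25/36.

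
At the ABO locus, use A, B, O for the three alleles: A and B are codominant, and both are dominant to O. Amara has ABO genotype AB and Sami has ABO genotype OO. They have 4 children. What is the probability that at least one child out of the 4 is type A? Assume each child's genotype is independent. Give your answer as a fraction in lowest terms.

ABO cross AB × OO → 1/2 A, 1/2 B.
So P(type A) = 1/2 per child.
P(none) = (1/2)^4 = 1/16; P(at least one) = 1 − 1/16 = 15/16.

15/16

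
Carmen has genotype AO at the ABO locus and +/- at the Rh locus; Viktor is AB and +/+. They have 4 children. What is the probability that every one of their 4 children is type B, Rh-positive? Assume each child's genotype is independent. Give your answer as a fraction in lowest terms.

ABO cross AO × AB → 1/2 A, 1/4 B, 1/4 AB.
Rh cross +/- × +/+ → 1 Rh+; so P(type B, Rh-positive) = 1/4 × 1 = 1/4 per child.
All 4 independent: (1/4)^4 = 1/256.

1/256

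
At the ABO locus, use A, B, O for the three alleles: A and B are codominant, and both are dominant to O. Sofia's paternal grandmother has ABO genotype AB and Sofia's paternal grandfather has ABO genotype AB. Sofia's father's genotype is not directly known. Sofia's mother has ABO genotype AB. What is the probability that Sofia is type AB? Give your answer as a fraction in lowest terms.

1/2

Sofia's father's ABO genotype from AB × AB: 1/4 AA, 1/2 AB, 1/4 BB.
Crossing each possibility with the mother AB and summing P(type AB): 1/4·1/2 + 1/2·1/2 + 1/4·1/2 = 1/2.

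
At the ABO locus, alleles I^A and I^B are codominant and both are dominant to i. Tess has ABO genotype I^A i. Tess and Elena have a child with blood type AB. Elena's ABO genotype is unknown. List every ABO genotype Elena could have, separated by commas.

For each candidate genotype of Elena, check whether crossing it with I^A i can produce every observed child phenotype.
  I^A I^A → possible child types {A} ✗
  I^A I^B → possible child types {A, B, AB} ✓
  I^A i → possible child types {O, A} ✗
  I^B I^B → possible child types {B, AB} ✓
  I^B i → possible child types {O, A, B, AB} ✓
  i i → possible child types {O, A} ✗

I^A I^B, I^B I^B, I^B i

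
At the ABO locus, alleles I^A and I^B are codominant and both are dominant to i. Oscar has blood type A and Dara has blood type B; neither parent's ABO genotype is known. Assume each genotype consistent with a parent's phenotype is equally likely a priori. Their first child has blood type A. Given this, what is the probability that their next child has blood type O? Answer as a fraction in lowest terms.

1/12

Possible genotypes: Oscar ∈ {I^A I^A, I^A i}; Dara ∈ {I^B I^B, I^B i}.
Weight each parental genotype pair by prior × P(type-A child):
  I^A I^A × I^B i: posterior weight 2/3; P(next child type O) = 0.
  I^A i × I^B i: posterior weight 1/3; P(next child type O) = 1/4.
Weighted sum = 1/12.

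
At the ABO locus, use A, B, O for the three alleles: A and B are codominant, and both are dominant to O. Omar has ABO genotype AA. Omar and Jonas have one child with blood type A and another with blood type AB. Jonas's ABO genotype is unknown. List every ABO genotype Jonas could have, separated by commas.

For each candidate genotype of Jonas, check whether crossing it with AA can produce every observed child phenotype.
  AA → possible child types {A} ✗
  AB → possible child types {A, AB} ✓
  AO → possible child types {A} ✗
  BB → possible child types {AB} ✗
  BO → possible child types {A, AB} ✓
  OO → possible child types {A} ✗

AB, BO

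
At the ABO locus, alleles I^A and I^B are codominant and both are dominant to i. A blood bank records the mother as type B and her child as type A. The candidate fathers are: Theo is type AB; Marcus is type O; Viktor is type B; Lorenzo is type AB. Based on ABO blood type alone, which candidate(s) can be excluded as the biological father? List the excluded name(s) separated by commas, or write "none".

A candidate is excluded only if no genotype consistent with his phenotype could produce a type A child with a type B mother.
Marcus (type O): no genotype consistent with that phenotype can produce a type-A child with a type-B mother.
Viktor (type B): no genotype consistent with that phenotype can produce a type-A child with a type-B mother.

Marcus, Viktor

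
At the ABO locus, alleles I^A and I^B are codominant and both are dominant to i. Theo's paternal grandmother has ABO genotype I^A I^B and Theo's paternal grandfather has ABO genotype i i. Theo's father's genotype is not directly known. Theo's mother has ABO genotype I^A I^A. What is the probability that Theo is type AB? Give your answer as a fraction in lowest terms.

Theo's father's ABO genotype from I^A I^B × i i: 1/2 I^A i, 1/2 I^B i.
Crossing each possibility with the mother I^A I^A and summing P(type AB): 1/2·0 + 1/2·1/2 = 1/4.

1/4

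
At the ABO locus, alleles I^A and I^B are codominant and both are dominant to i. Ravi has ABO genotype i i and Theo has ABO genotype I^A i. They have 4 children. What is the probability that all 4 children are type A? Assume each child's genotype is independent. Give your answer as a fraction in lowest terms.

1/16

ABO cross i i × I^A i → 1/2 O, 1/2 A.
So P(type A) = 1/2 per child.
All 4 independent: (1/2)^4 = 1/16.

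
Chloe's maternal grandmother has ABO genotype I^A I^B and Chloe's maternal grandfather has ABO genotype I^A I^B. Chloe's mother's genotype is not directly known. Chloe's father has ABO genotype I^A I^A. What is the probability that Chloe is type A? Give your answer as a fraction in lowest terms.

Chloe's mother's ABO genotype from I^A I^B × I^A I^B: 1/4 I^A I^A, 1/2 I^A I^B, 1/4 I^B I^B.
Crossing each possibility with the father I^A I^A and summing P(type A): 1/4·1 + 1/2·1/2 + 1/4·0 = 1/2.

1/2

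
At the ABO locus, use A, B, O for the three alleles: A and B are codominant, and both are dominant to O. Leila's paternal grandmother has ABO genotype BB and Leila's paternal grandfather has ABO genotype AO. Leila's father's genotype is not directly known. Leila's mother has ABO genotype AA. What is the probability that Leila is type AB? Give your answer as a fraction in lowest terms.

Leila's father's ABO genotype from BB × AO: 1/2 AB, 1/2 BO.
Crossing each possibility with the mother AA and summing P(type AB): 1/2·1/2 + 1/2·1/2 = 1/2.

1/2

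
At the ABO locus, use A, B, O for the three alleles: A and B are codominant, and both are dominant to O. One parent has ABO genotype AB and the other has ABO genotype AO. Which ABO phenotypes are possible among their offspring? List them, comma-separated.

Gametes from AB × AO give offspring ABO genotypes AA, AB, AO, BO, i.e. phenotypes A, B, AB.

A, B, AB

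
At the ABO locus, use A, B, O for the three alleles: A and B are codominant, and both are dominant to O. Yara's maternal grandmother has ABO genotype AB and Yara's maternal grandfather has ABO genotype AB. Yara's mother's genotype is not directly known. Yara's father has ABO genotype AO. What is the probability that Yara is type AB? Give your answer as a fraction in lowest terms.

1/4

Yara's mother's ABO genotype from AB × AB: 1/4 AA, 1/2 AB, 1/4 BB.
Crossing each possibility with the father AO and summing P(type AB): 1/4·0 + 1/2·1/4 + 1/4·1/2 = 1/4.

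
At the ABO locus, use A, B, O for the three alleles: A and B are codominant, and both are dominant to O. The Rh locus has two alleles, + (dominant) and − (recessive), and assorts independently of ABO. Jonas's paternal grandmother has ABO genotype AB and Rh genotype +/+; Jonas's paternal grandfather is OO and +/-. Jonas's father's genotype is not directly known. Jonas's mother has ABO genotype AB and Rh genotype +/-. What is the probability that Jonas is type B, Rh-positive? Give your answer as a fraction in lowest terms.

21/64

Jonas's father's ABO genotype from AB × OO: 1/2 AO, 1/2 BO.
Crossing each possibility with the mother AB and summing P(type B): 1/2·1/4 + 1/2·1/2 = 3/8.
Similarly for Rh via the father's Rh distribution: P(Rh+) = 7/8.
Independent loci: 3/8 × 7/8 = 21/64.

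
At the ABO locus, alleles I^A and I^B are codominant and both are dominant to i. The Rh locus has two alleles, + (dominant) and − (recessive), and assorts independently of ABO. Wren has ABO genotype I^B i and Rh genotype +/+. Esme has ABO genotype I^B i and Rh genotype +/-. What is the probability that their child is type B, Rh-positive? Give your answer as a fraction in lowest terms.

3/4

ABO cross I^B i × I^B i → offspring phenotypes: 1/4 O, 3/4 B.
Rh cross +/+ × +/- → 1 Rh+.
Independent loci: P(type B, Rh-positive) = 3/4 × 1 = 3/4.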